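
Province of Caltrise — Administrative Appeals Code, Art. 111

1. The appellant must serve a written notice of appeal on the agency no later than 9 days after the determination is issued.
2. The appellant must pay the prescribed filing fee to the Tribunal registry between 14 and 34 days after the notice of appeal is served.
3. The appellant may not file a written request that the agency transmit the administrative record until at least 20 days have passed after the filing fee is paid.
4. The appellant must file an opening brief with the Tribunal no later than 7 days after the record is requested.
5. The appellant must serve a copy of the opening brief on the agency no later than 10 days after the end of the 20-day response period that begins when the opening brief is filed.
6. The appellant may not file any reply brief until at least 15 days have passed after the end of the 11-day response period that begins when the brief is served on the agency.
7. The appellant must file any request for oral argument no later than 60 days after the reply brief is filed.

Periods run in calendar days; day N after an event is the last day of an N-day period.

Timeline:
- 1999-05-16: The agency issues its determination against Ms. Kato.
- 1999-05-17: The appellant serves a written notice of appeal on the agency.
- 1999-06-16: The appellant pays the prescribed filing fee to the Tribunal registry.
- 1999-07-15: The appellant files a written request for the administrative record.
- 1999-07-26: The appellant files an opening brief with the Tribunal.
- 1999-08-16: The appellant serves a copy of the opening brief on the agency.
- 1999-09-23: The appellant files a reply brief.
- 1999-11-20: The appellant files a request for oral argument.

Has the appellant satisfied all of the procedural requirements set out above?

(1) due by 1999-05-16 + 9 days = 1999-05-25; done 1999-05-17 — timely.
(2) the permitted window runs from 1999-05-17 + 14 = 1999-05-31 to 1999-05-17 + 34 = 1999-06-20; done 1999-06-16 — within the window.
(3) permitted from 1999-06-16 + 20 days = 1999-07-06 onward; done 1999-07-15 — permitted.
(4) due by 1999-07-15 + 7 days = 1999-07-22; 1999-07-26 misses that deadline by 4 days.

No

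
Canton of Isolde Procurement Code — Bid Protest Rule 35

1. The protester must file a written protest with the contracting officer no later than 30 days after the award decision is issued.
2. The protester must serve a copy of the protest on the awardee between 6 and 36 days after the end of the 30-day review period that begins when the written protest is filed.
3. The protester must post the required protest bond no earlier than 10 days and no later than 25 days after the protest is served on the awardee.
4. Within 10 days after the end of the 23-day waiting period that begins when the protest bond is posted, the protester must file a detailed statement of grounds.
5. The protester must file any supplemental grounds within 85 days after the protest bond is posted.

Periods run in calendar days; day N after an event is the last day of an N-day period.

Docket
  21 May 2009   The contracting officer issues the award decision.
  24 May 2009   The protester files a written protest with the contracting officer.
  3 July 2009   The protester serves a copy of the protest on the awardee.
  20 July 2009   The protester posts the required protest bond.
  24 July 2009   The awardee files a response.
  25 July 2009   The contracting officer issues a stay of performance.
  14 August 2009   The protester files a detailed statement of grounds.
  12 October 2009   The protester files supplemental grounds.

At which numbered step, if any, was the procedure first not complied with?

None — every step was satisfied

Step 1 — counting 30 days from 21 May 2009 (when the award decision is issued) gives a deadline of 20 June 2009; completed 24 May 2009, before the deadline.
Step 2 — 6 and 36 days from 23 June 2009 (end of the 30-day review period, which began when the written protest is filed on 24 May 2009) are 29 June 2009 and 29 July 2009 respectively; 3 July 2009 falls inside that range.
Step 3 — 10 and 25 days from 3 July 2009 (when the protest is served on the awardee) are 13 July 2009 and 28 July 2009 respectively; done 20 July 2009, which is between those dates.
Step 4 — counting 10 days from 12 August 2009 (end of the 23-day waiting period, which began when the protest bond is posted on 20 July 2009) gives a deadline of 22 August 2009; completed 14 August 2009, before the deadline.
Step 5 — counting 85 days from 20 July 2009 (when the protest bond is posted) gives a deadline of 13 October 2009; done 12 October 2009 — timely.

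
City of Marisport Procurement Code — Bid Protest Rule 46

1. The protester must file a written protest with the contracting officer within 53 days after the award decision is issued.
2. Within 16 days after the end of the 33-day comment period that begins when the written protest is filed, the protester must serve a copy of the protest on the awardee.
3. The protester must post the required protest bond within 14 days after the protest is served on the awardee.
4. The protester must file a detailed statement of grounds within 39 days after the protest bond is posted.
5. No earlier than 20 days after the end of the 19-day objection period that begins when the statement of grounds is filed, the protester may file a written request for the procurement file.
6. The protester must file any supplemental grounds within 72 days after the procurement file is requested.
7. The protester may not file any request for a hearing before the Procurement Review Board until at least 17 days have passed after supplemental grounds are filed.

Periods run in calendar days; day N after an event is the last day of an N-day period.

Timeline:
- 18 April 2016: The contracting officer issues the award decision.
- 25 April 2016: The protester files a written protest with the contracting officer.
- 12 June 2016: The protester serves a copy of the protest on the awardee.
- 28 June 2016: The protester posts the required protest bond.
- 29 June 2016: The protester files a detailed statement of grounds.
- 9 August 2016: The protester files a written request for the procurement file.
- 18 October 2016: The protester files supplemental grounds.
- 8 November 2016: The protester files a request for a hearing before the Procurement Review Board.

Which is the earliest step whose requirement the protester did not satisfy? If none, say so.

Step 3

(1) due by 18 April 2016 + 53 days = 10 June 2016; completed 25 April 2016, before the deadline.
(2) due by 28 May 2016 + 16 days = 13 June 2016; 12 June 2016 is within that limit.
(3) due by 12 June 2016 + 14 days = 26 June 2016; done 28 June 2016 — 2 days late.
No need to go further; step 3 was not satisfied.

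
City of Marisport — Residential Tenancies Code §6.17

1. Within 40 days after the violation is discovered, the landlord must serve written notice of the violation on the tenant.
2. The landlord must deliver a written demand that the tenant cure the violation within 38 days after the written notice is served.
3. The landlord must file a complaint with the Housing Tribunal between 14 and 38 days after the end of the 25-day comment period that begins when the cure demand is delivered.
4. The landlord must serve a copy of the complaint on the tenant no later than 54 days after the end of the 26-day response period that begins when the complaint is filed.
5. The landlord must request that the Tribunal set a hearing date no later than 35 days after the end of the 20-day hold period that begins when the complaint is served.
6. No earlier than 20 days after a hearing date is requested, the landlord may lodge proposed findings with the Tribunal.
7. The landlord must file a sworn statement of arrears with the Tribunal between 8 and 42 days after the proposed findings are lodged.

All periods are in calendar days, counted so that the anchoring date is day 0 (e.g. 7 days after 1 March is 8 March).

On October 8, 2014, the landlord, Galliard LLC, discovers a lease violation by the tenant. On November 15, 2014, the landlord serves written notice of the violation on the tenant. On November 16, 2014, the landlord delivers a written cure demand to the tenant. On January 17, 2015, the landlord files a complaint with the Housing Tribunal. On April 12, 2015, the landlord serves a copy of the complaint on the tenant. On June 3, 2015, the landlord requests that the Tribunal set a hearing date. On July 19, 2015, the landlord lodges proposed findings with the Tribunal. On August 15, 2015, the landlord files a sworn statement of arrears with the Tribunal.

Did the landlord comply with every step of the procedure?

Step 1 — counting 40 days from October 8, 2014 (when the violation is discovered) gives a deadline of November 17, 2014; November 15, 2014 is within that limit.
Step 2 — counting 38 days from November 15, 2014 (when the written notice is served) gives a deadline of December 23, 2014; completed November 16, 2014, before the deadline.
Step 3 — 14 and 38 days from December 11, 2014 (end of the 25-day comment period, which began when the cure demand is delivered on November 16, 2014) are December 25, 2014 and January 18, 2015 respectively; January 17, 2015 falls inside that range.
Step 4 — counting 54 days from February 12, 2015 (end of the 26-day response period, which began when the complaint is filed on January 17, 2015) gives a deadline of April 7, 2015; done April 12, 2015 — 5 days late.
Later steps need not be reached.

No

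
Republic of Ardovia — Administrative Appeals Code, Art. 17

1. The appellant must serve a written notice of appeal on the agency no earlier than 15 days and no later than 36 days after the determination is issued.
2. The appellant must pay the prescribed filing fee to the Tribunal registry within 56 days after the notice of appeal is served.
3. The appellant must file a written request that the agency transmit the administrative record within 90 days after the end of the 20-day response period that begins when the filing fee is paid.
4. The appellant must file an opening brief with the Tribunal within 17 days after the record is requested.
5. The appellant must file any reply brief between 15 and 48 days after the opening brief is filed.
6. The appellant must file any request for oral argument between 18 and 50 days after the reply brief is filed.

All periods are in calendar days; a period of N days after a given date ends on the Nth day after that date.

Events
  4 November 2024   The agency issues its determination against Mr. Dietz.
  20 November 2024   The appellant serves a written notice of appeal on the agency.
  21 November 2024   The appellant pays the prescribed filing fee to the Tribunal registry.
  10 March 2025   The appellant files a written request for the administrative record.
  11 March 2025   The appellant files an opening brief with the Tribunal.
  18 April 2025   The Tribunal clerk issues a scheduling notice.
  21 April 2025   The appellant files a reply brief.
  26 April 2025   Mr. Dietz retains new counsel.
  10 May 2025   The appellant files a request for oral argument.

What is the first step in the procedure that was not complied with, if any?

Step 1 — 15 and 36 days from 4 November 2024 (when the determination is issued) are 19 November 2024 and 10 December 2024 respectively; 20 November 2024 falls inside that range.
Step 2 — counting 56 days from 20 November 2024 (when the notice of appeal is served) gives a deadline of 15 January 2025; 21 November 2024 is within that limit.
Step 3 — counting 90 days from 11 December 2024 (end of the 20-day response period, which began when the filing fee is paid on 21 November 2024) gives a deadline of 11 March 2025; 10 March 2025 is within that limit.
Step 4 — counting 17 days from 10 March 2025 (when the record is requested) gives a deadline of 27 March 2025; done 11 March 2025 — timely.
Step 5 — 15 and 48 days from 11 March 2025 (when the opening brief is filed) are 26 March 2025 and 28 April 2025 respectively; 21 April 2025 falls inside that range.
Step 6 — 18 and 50 days from 21 April 2025 (when the reply brief is filed) are 9 May 2025 and 10 June 2025 respectively; done 10 May 2025 — within the window.

None — every step was satisfied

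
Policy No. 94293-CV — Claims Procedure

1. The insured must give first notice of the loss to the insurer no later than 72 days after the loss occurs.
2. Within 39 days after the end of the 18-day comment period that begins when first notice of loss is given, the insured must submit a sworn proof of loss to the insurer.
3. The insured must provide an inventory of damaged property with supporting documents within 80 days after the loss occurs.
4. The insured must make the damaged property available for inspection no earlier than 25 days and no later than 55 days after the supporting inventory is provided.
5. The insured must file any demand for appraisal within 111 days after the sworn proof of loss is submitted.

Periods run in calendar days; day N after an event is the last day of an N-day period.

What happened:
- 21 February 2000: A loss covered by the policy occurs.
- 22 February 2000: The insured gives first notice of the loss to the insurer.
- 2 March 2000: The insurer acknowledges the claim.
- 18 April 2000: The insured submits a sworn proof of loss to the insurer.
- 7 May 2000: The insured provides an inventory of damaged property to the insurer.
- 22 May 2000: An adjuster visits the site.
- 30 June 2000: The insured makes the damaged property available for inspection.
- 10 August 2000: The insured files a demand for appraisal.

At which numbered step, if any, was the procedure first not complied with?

Step 1 — counting 72 days from 21 February 2000 (when the loss occurs) gives a deadline of 3 May 2000; completed 22 February 2000, before the deadline.
Step 2 — counting 39 days from 11 March 2000 (end of the 18-day comment period, which began when first notice of loss is given on 22 February 2000) gives a deadline of 19 April 2000; completed 18 April 2000, before the deadline.
Step 3 — counting 80 days from 21 February 2000 (when the loss occurs) gives a deadline of 11 May 2000; completed 7 May 2000, before the deadline.
Step 4 — 25 and 55 days from 7 May 2000 (when the supporting inventory is provided) are 1 June 2000 and 1 July 2000 respectively; 30 June 2000 falls inside that range.
Step 5 — counting 111 days from 18 April 2000 (when the sworn proof of loss is submitted) gives a deadline of 7 August 2000; 10 August 2000 misses that deadline by 3 days.
No need to go further; step 5 was not satisfied.

Step 5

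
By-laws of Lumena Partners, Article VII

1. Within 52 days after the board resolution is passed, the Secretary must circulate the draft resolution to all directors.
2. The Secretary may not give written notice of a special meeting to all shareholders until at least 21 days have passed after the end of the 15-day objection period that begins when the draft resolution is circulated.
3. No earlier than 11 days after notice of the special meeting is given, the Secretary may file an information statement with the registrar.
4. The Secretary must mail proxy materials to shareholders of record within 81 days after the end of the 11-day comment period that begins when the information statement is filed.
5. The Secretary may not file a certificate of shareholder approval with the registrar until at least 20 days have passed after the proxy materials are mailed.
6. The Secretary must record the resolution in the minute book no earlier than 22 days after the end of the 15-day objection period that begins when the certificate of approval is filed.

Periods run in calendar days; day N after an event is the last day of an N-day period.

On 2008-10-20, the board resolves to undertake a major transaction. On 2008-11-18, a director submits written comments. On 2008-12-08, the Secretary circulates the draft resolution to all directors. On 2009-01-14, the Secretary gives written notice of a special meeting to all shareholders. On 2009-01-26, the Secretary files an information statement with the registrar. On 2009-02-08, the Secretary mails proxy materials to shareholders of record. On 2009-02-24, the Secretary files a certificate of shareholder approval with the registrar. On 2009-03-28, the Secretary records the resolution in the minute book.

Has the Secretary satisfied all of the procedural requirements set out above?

Step 1: 52 days after 2008-10-20 (when the board resolution is passed) is 2008-12-11; 2008-12-08 is within that limit.
Step 2: the earliest permitted date is 21 days after 2008-12-23 (end of the 15-day objection period, which began when the draft resolution is circulated on 2008-12-08), i.e. 2009-01-13; 2009-01-14 is on or after that date.
Step 3: the earliest permitted date is 11 days after 2009-01-14 (when notice of the special meeting is given), i.e. 2009-01-25; done 2009-01-26, after the minimum wait.
Step 4: 81 days after 2009-02-06 (end of the 11-day comment period, which began when the information statement is filed on 2009-01-26) is 2009-04-28; done 2009-02-08 — timely.
Step 5: the earliest permitted date is 20 days after 2009-02-08 (when the proxy materials are mailed), i.e. 2009-02-28; 2009-02-24 is 4 days before the earliest permitted date.

No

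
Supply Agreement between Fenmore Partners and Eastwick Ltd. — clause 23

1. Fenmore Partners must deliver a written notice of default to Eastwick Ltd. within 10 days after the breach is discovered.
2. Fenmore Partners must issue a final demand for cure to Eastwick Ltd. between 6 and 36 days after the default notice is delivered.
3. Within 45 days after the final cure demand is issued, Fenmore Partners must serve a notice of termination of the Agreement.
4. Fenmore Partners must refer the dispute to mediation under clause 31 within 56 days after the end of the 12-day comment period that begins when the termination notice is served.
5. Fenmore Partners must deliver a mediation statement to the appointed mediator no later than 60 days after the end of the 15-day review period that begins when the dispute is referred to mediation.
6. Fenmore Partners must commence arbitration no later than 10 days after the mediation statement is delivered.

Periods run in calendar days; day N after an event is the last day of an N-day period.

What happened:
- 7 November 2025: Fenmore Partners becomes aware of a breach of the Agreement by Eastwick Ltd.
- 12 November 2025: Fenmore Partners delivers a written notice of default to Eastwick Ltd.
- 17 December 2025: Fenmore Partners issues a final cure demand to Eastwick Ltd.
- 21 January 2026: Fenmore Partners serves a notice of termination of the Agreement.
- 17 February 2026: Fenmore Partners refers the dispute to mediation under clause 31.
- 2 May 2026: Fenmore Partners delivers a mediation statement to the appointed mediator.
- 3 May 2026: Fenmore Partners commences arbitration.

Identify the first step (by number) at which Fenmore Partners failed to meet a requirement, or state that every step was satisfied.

None — every step was satisfied

Step 1: 10 days after 7 November 2025 (when the breach is discovered) is 17 November 2025; completed 12 November 2025, before the deadline.
Step 2: the window is 6–36 days after 12 November 2025 (when the default notice is delivered), so 18 November 2025 through 18 December 2025; done 17 December 2025 — within the window.
Step 3: 45 days after 17 December 2025 (when the final cure demand is issued) is 31 January 2026; done 21 January 2026 — timely.
Step 4: 56 days after 2 February 2026 (end of the 12-day comment period, which began when the termination notice is served on 21 January 2026) is 30 March 2026; done 17 February 2026 — timely.
Step 5: 60 days after 4 March 2026 (end of the 15-day review period, which began when the dispute is referred to mediation on 17 February 2026) is 3 May 2026; completed 2 May 2026, before the deadline.
Step 6: 10 days after 2 May 2026 (when the mediation statement is delivered) is 12 May 2026; completed 3 May 2026, before the deadline.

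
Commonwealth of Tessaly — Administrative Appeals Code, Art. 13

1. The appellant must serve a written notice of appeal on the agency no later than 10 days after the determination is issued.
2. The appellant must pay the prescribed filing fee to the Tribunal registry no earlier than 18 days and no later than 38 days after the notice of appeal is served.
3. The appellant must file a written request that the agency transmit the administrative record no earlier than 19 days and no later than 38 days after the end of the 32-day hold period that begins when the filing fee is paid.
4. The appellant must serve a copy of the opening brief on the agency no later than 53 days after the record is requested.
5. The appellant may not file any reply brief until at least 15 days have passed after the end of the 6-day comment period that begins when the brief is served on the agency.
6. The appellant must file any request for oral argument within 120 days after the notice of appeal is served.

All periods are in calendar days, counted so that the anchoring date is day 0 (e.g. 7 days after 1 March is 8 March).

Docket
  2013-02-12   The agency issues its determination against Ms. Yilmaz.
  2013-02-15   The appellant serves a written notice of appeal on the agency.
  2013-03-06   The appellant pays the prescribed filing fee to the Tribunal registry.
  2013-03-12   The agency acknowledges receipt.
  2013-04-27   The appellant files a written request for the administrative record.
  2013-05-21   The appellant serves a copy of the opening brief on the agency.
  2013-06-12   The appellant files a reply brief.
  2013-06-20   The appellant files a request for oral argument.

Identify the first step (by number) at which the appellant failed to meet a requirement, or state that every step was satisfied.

Step 1 — counting 10 days from 2013-02-12 (when the determination is issued) gives a deadline of 2013-02-22; completed 2013-02-15, before the deadline.
Step 2 — 18 and 38 days from 2013-02-15 (when the notice of appeal is served) are 2013-03-05 and 2013-03-25 respectively; done 2013-03-06 — within the window.
Step 3 — 19 and 38 days from 2013-04-07 (end of the 32-day hold period, which began when the filing fee is paid on 2013-03-06) are 2013-04-26 and 2013-05-15 respectively; done 2013-04-27, which is between those dates.
Step 4 — counting 53 days from 2013-04-27 (when the record is requested) gives a deadline of 2013-06-19; completed 2013-05-21, before the deadline.
Step 5 — must wait 15 days from 2013-05-27 (end of the 6-day comment period, which began when the brief is served on the agency on 2013-05-21), so not before 2013-06-11; done 2013-06-12, after the minimum wait.
Step 6 — counting 120 days from 2013-02-15 (when the notice of appeal is served) gives a deadline of 2013-06-15; not done until 2013-06-20, 5 days after the deadline.
The analysis stops there.

Step 6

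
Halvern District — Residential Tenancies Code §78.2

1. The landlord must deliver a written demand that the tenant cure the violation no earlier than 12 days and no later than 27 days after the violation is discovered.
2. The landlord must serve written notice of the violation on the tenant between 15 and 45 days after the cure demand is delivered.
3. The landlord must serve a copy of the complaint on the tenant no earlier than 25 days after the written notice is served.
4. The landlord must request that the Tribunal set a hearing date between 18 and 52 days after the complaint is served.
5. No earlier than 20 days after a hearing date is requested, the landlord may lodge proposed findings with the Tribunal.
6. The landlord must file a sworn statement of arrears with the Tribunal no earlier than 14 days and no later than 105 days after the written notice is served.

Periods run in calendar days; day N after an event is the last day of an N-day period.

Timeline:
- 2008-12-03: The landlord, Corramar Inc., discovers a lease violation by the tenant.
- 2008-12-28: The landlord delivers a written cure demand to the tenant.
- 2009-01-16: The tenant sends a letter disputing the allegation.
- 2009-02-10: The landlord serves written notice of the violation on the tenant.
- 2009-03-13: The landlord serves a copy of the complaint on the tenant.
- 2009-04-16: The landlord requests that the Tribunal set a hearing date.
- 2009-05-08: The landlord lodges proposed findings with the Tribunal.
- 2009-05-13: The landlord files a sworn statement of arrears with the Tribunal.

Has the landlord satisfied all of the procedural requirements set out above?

Step 1 — 12 and 27 days from 2008-12-03 (when the violation is discovered) are 2008-12-15 and 2008-12-30 respectively; done 2008-12-28 — within the window.
Step 2 — 15 and 45 days from 2008-12-28 (when the cure demand is delivered) are 2009-01-12 and 2009-02-11 respectively; done 2009-02-10 — within the window.
Step 3 — must wait 25 days from 2009-02-10 (when the written notice is served), so not before 2009-03-07; done 2009-03-13 — permitted.
Step 4 — 18 and 52 days from 2009-03-13 (when the complaint is served) are 2009-03-31 and 2009-05-04 respectively; done 2009-04-16, which is between those dates.
Step 5 — must wait 20 days from 2009-04-16 (when a hearing date is requested), so not before 2009-05-06; 2009-05-08 is on or after that date.
Step 6 — 14 and 105 days from 2009-02-10 (when the written notice is served) are 2009-02-24 and 2009-05-26 respectively; done 2009-05-13 — within the window.

Yes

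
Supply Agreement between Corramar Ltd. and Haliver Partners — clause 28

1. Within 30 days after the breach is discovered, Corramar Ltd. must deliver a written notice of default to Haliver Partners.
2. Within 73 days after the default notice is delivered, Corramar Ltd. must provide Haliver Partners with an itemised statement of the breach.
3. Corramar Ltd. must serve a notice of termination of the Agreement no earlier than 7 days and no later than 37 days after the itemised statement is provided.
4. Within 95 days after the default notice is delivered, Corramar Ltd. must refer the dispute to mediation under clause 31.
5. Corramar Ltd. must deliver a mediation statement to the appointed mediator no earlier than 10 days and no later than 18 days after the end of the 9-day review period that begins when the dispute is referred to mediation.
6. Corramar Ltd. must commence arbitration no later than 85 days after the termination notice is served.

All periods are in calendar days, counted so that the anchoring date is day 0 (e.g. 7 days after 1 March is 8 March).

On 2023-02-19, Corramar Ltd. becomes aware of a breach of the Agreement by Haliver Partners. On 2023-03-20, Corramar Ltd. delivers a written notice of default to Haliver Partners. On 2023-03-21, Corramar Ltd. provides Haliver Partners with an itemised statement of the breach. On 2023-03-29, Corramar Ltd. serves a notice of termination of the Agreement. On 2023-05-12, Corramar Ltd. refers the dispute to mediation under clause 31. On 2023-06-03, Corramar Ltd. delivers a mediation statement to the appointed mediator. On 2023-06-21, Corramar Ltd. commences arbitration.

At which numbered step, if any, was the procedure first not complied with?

(1) due by 2023-02-19 + 30 days = 2023-03-21; completed 2023-03-20, before the deadline.
(2) due by 2023-03-20 + 73 days = 2023-06-01; completed 2023-03-21, before the deadline.
(3) the permitted window runs from 2023-03-21 + 7 = 2023-03-28 to 2023-03-21 + 37 = 2023-04-27; done 2023-03-29, which is between those dates.
(4) due by 2023-03-20 + 95 days = 2023-06-23; completed 2023-05-12, before the deadline.
(5) the permitted window runs from 2023-05-21 + 10 = 2023-05-31 to 2023-05-21 + 18 = 2023-06-08; done 2023-06-03, which is between those dates.
(6) due by 2023-03-29 + 85 days = 2023-06-22; 2023-06-21 is within that limit.

None — every step was satisfied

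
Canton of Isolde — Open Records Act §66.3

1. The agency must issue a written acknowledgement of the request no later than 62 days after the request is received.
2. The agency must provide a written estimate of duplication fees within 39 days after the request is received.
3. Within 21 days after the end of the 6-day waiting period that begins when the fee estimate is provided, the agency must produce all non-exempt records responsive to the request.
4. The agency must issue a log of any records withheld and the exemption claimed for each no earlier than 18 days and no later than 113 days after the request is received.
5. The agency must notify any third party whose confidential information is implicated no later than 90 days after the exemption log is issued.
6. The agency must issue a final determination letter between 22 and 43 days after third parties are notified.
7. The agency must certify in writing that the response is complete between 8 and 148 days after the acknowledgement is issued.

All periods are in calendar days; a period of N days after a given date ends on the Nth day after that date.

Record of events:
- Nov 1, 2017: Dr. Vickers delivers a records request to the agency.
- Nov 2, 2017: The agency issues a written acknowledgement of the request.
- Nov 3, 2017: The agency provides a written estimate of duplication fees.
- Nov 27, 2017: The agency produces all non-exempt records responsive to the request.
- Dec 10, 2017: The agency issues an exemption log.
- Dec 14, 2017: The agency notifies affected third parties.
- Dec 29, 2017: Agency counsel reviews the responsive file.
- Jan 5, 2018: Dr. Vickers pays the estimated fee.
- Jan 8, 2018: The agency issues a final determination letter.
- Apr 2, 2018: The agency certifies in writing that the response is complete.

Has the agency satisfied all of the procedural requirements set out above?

Step 1 — counting 62 days from Nov 1, 2017 (when the request is received) gives a deadline of Jan 2, 2018; Nov 2, 2017 is within that limit.
Step 2 — counting 39 days from Nov 1, 2017 (when the request is received) gives a deadline of Dec 10, 2017; done Nov 3, 2017 — timely.
Step 3 — counting 21 days from Nov 9, 2017 (end of the 6-day waiting period, which began when the fee estimate is provided on Nov 3, 2017) gives a deadline of Nov 30, 2017; done Nov 27, 2017 — timely.
Step 4 — 18 and 113 days from Nov 1, 2017 (when the request is received) are Nov 19, 2017 and Feb 22, 2018 respectively; Dec 10, 2017 falls inside that range.
Step 5 — counting 90 days from Dec 10, 2017 (when the exemption log is issued) gives a deadline of Mar 10, 2018; Dec 14, 2017 is within that limit.
Step 6 — 22 and 43 days from Dec 14, 2017 (when third parties are notified) are Jan 5, 2018 and Jan 26, 2018 respectively; done Jan 8, 2018, which is between those dates.
Step 7 — 8 and 148 days from Nov 2, 2017 (when the acknowledgement is issued) are Nov 10, 2017 and Mar 30, 2018 respectively; Apr 2, 2018 is 3 days past the end of the window.
That is the first point of non-compliance.

No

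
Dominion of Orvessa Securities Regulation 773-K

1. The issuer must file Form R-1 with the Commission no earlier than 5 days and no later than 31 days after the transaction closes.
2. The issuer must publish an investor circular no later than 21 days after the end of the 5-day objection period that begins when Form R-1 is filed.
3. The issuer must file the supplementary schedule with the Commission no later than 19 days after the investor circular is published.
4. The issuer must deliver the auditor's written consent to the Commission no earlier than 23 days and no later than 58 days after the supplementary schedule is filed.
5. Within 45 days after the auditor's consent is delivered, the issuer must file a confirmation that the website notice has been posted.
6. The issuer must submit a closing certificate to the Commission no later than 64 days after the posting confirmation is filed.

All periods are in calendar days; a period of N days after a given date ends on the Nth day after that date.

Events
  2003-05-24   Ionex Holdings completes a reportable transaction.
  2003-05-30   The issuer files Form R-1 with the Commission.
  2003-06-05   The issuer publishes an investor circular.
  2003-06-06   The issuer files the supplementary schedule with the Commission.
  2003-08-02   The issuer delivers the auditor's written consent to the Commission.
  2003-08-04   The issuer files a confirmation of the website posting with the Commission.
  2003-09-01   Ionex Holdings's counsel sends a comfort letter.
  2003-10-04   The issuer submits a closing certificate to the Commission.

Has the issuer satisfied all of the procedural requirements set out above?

Step 1 — 5 and 31 days from 2003-05-24 (when the transaction closes) are 2003-05-29 and 2003-06-24 respectively; 2003-05-30 falls inside that range.
Step 2 — counting 21 days from 2003-06-04 (end of the 5-day objection period, which began when Form R-1 is filed on 2003-05-30) gives a deadline of 2003-06-25; completed 2003-06-05, before the deadline.
Step 3 — counting 19 days from 2003-06-05 (when the investor circular is published) gives a deadline of 2003-06-24; done 2003-06-06 — timely.
Step 4 — 23 and 58 days from 2003-06-06 (when the supplementary schedule is filed) are 2003-06-29 and 2003-08-03 respectively; 2003-08-02 falls inside that range.
Step 5 — counting 45 days from 2003-08-02 (when the auditor's consent is delivered) gives a deadline of 2003-09-16; 2003-08-04 is within that limit.
Step 6 — counting 64 days from 2003-08-04 (when the posting confirmation is filed) gives a deadline of 2003-10-07; completed 2003-10-04, before the deadline.

Yes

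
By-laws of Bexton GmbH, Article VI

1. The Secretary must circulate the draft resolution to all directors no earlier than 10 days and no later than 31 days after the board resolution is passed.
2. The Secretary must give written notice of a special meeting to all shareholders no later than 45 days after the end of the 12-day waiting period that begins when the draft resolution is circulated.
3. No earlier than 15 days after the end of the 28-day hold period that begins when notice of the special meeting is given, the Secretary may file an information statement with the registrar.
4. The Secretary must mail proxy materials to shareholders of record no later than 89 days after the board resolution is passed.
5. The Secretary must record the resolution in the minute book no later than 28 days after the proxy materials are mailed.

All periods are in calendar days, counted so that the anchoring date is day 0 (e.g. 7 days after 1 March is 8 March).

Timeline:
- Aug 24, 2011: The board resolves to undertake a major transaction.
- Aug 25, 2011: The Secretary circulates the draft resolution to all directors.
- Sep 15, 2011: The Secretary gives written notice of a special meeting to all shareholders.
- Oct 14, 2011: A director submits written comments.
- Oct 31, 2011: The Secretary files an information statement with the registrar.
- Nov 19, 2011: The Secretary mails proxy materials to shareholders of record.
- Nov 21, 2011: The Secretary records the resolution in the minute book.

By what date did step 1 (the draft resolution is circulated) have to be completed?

Sep 24, 2011

Step 1 runs from Aug 24, 2011, when the board resolution is passed. The window is 10–31 days after Aug 24, 2011; it closes on Sep 24, 2011.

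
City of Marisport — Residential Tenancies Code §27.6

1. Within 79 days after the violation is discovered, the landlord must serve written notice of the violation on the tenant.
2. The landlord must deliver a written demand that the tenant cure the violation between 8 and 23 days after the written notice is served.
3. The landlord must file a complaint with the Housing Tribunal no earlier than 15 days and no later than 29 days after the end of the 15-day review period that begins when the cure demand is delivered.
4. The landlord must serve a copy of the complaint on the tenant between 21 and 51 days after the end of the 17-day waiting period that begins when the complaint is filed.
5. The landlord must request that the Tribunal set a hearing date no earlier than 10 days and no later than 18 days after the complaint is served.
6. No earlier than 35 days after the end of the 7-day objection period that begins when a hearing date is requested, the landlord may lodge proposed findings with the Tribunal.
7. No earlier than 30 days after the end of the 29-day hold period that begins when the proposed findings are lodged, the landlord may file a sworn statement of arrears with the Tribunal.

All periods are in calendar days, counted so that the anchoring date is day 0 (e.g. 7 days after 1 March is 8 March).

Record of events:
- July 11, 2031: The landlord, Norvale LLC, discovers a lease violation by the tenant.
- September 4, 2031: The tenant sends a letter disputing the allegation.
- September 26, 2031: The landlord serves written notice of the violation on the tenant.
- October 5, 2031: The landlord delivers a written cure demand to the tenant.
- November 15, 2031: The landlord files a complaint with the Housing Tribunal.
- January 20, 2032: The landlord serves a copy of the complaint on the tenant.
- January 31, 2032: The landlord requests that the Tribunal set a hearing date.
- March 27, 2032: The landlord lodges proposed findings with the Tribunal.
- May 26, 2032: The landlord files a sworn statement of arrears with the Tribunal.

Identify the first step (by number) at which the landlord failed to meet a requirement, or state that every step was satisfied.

None — every step was satisfied

Step 1: 79 days after July 11, 2031 (when the violation is discovered) is September 28, 2031; September 26, 2031 is within that limit.
Step 2: the window is 8–23 days after September 26, 2031 (when the written notice is served), so October 4, 2031 through October 19, 2031; October 5, 2031 falls inside that range.
Step 3: the window is 15–29 days after October 20, 2031 (end of the 15-day review period, which began when the cure demand is delivered on October 5, 2031), so November 4, 2031 through November 18, 2031; November 15, 2031 falls inside that range.
Step 4: the window is 21–51 days after December 2, 2031 (end of the 17-day waiting period, which began when the complaint is filed on November 15, 2031), so December 23, 2031 through January 22, 2032; done January 20, 2032 — within the window.
Step 5: the window is 10–18 days after January 20, 2032 (when the complaint is served), so January 30, 2032 through February 7, 2032; done January 31, 2032 — within the window.
Step 6: the earliest permitted date is 35 days after February 7, 2032 (end of the 7-day objection period, which began when a hearing date is requested on January 31, 2032), i.e. March 13, 2032; March 27, 2032 is on or after that date.
Step 7: the earliest permitted date is 30 days after April 25, 2032 (end of the 29-day hold period, which began when the proposed findings are lodged on March 27, 2032), i.e. May 25, 2032; May 26, 2032 is on or after that date.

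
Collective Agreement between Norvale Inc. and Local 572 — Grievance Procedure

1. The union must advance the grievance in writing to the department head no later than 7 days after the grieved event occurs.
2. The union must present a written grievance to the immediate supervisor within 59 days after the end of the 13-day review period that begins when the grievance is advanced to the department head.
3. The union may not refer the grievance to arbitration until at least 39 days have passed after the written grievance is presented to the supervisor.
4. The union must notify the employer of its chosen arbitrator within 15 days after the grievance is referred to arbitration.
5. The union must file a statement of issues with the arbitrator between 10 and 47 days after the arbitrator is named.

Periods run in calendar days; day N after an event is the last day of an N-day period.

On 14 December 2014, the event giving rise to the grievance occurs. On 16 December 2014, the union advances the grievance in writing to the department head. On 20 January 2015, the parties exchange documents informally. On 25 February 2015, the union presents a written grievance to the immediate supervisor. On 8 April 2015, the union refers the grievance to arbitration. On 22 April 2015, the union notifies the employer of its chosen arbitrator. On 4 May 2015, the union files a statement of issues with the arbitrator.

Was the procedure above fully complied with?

(1) due by 14 December 2014 + 7 days = 21 December 2014; completed 16 December 2014, before the deadline.
(2) due by 29 December 2014 + 59 days = 26 February 2015; 25 February 2015 is within that limit.
(3) permitted from 25 February 2015 + 39 days = 5 April 2015 onward; 8 April 2015 is on or after that date.
(4) due by 8 April 2015 + 15 days = 23 April 2015; completed 22 April 2015, before the deadline.
(5) the permitted window runs from 22 April 2015 + 10 = 2 May 2015 to 22 April 2015 + 47 = 8 June 2015; done 4 May 2015, which is between those dates.

Yes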